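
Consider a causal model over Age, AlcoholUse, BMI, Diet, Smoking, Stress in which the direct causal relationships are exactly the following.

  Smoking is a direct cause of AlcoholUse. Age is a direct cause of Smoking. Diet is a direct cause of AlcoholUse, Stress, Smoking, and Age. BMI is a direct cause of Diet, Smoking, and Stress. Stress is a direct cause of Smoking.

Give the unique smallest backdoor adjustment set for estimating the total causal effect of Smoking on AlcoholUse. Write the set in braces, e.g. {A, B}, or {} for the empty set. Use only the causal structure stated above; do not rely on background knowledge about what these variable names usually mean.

{Diet}

Variables eligible for adjustment (non-descendants of Smoking, excluding Smoking and AlcoholUse): {Age, BMI, Diet, Stress}.
Backdoor paths from Smoking to AlcoholUse:
  P1: Smoking <- BMI -> Diet -> AlcoholUse
  P2: Smoking <- BMI -> Stress <- Diet -> AlcoholUse
  P3: Smoking <- Diet -> AlcoholUse
  P4: Smoking <- Age <- Diet -> AlcoholUse
  P5: Smoking <- Stress <- BMI -> Diet -> AlcoholUse
  P6: Smoking <- Stress <- Diet -> AlcoholUse
The empty set is not sufficient: P1 (Smoking <- BMI -> Diet -> AlcoholUse) has no collider blocking it and no conditioned non-collider, so it is open.
Try {Diet}:
  P1: blocked at chain node Diet ∈ conditioning set.
  P2: blocked at collider Stress (neither it nor any descendant is in the conditioning set).
  P3: blocked at fork node Diet ∈ conditioning set.
  P4: blocked at fork node Diet ∈ conditioning set.
  P5: blocked at chain node Diet ∈ conditioning set.
  P6: blocked at fork node Diet ∈ conditioning set.
{Diet} contains no descendant of Smoking and blocks every backdoor path.
No other singleton works — e.g. {BMI} leaves P3 open — so {Diet} is the unique smallest valid adjustment set.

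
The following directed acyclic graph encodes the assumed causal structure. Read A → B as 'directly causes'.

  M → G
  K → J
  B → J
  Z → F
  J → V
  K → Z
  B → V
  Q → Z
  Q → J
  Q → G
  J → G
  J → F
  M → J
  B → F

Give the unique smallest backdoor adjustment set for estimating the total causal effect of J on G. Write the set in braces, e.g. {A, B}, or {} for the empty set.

Variables eligible for adjustment (non-descendants of J, excluding J and G): {B, K, M, Q, Z}.
Backdoor paths from J to G:
  P1: J <- B -> F <- Z <- Q -> G
  P2: J <- K -> Z <- Q -> G
  P3: J <- M -> G
  P4: J <- Q -> G
The empty set is not sufficient: P3 (J <- M -> G) has no collider blocking it and no conditioned non-collider, so it is open.
Try {M, Q}:
  P1: blocked at collider F (neither it nor any descendant is in the conditioning set).
  P2: blocked at collider Z (neither it nor any descendant is in the conditioning set).
  P3: blocked at fork node M ∈ conditioning set.
  P4: blocked at fork node Q ∈ conditioning set.
{M, Q} contains no descendant of J and blocks every backdoor path.
Every element of {M, Q} is needed (dropping M leaves P3 open; dropping Q leaves P4 open), so no proper subset is valid.
Among all size-2 subsets of the eligible variables, only {M, Q} blocks every backdoor path, so it is the unique smallest valid adjustment set.

{M, Q}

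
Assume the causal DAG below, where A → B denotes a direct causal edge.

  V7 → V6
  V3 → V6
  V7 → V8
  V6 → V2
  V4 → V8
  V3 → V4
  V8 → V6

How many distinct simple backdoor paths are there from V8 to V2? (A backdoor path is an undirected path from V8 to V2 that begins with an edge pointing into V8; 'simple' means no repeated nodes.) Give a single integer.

A backdoor path from V8 to V2 is any simple undirected path whose first edge points into V8 (i.e. leaves V8 via a parent).
Parents of V8: {V4, V7}.
Enumerating:
  P1: V8 <- V4 <- V3 -> V6 -> V2
  P2: V8 <- V7 -> V6 -> V2
That exhausts the simple backdoor paths. Count: 2.

2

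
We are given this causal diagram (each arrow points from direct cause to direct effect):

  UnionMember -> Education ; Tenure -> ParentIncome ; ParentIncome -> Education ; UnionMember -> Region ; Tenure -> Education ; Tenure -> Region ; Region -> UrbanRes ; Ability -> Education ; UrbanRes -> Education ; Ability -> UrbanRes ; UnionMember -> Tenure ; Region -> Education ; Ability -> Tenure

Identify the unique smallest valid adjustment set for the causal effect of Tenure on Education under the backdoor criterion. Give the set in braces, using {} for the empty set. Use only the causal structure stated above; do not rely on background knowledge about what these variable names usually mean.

Variables eligible for adjustment (non-descendants of Tenure, excluding Tenure and Education): {Ability, UnionMember}.
Backdoor paths from Tenure to Education:
  P1: Tenure <- Ability -> UrbanRes <- Region <- UnionMember -> Education
  P2: Tenure <- Ability -> UrbanRes <- Region -> Education
  P3: Tenure <- Ability -> UrbanRes -> Education
  P4: Tenure <- Ability -> Education
  P5: Tenure <- UnionMember -> Region -> UrbanRes <- Ability -> Education
  P6: Tenure <- UnionMember -> Region -> UrbanRes -> Education
  P7: Tenure <- UnionMember -> Region -> Education
  P8: Tenure <- UnionMember -> Education
The empty set is not sufficient: P3 (Tenure <- Ability -> UrbanRes -> Education) has no collider blocking it and no conditioned non-collider, so it is open.
Try {Ability, UnionMember}:
  P1: blocked at fork node Ability ∈ conditioning set.
  P2: blocked at fork node Ability ∈ conditioning set.
  P3: blocked at fork node Ability ∈ conditioning set.
  P4: blocked at fork node Ability ∈ conditioning set.
  P5: blocked at fork node UnionMember ∈ conditioning set.
  P6: blocked at fork node UnionMember ∈ conditioning set.
  P7: blocked at fork node UnionMember ∈ conditioning set.
  P8: blocked at fork node UnionMember ∈ conditioning set.
{Ability, UnionMember} contains no descendant of Tenure and blocks every backdoor path.
Every element of {Ability, UnionMember} is needed (dropping Ability leaves P3 open; dropping UnionMember leaves P6 open), so no proper subset is valid.
Among all size-2 subsets of the eligible variables, only {Ability, UnionMember} blocks every backdoor path, so it is the unique smallest valid adjustment set.

{Ability, UnionMember}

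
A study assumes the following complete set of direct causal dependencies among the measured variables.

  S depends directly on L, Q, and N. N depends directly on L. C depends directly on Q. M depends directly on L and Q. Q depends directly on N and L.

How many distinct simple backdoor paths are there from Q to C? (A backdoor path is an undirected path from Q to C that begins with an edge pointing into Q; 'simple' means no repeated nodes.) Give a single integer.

A backdoor path from Q to C is any simple undirected path whose first edge points into Q (i.e. leaves Q via a parent).
Parents of Q: {L, N}.
No simple path from any parent of Q reaches C without revisiting Q, so there are no backdoor paths.

0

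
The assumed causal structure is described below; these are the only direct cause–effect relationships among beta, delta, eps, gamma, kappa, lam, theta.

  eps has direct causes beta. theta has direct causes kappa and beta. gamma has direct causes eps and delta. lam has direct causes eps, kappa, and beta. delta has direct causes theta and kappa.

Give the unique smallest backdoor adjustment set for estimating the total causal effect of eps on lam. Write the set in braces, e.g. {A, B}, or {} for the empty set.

Variables eligible for adjustment (non-descendants of eps, excluding eps and lam): {beta, delta, kappa, theta}.
Backdoor paths from eps to lam:
  P1: eps <- beta -> theta <- kappa -> lam
  P2: eps <- beta -> theta -> delta <- kappa -> lam
  P3: eps <- beta -> lam
The empty set is not sufficient: P3 (eps <- beta -> lam) has no collider blocking it and no conditioned non-collider, so it is open.
Try {beta}:
  P1: blocked at fork node beta ∈ conditioning set.
  P2: blocked at fork node beta ∈ conditioning set.
  P3: blocked at fork node beta ∈ conditioning set.
{beta} contains no descendant of eps and blocks every backdoor path.
No other singleton works — e.g. {kappa} leaves P3 open — so {beta} is the unique smallest valid adjustment set.

{beta}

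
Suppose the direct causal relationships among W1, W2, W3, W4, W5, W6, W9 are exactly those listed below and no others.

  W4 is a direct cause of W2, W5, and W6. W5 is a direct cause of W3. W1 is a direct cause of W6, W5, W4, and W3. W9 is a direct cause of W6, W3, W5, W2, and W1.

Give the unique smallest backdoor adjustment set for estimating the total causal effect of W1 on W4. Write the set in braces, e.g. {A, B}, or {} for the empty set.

{}

Variables eligible for adjustment (non-descendants of W1, excluding W1 and W4): {W9}.
Backdoor paths from W1 to W4:
  P1: W1 <- W9 -> W2 <- W4
  P2: W1 <- W9 -> W5 <- W4
  P3: W1 <- W9 -> W6 <- W4
  P4: W1 <- W9 -> W3 <- W5 <- W4
Each backdoor path contains an unconditioned collider, so every path is already blocked with the empty conditioning set:
  P1: blocked at collider W2 (neither it nor any descendant is in the conditioning set).
  P2: blocked at collider W5 (neither it nor any descendant is in the conditioning set).
  P3: blocked at collider W6 (neither it nor any descendant is in the conditioning set).
  P4: blocked at collider W3 (neither it nor any descendant is in the conditioning set).
The empty set is therefore the unique smallest valid set.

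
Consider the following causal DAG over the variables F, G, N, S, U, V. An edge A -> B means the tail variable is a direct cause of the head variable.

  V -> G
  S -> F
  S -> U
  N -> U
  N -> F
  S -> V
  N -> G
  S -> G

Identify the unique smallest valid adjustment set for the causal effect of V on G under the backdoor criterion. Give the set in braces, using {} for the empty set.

Variables eligible for adjustment (non-descendants of V, excluding V and G): {F, N, S, U}.
Backdoor paths from V to G:
  P1: V <- S -> G
  P2: V <- S -> F <- N -> G
  P3: V <- S -> U <- N -> G
The empty set is not sufficient: P1 (V <- S -> G) has no collider blocking it and no conditioned non-collider, so it is open.
Try {S}:
  P1: blocked at fork node S ∈ conditioning set.
  P2: blocked at fork node S ∈ conditioning set.
  P3: blocked at fork node S ∈ conditioning set.
{S} contains no descendant of V and blocks every backdoor path.
No other singleton works — e.g. {N} leaves P1 open — so {S} is the unique smallest valid adjustment set.

{S}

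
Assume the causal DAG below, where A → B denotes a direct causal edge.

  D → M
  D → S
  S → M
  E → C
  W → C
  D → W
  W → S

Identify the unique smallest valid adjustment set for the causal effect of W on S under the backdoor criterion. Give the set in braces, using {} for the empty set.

{D}

Variables eligible for adjustment (non-descendants of W, excluding W and S): {D, E}.
Backdoor paths from W to S:
  P1: W <- D -> S
  P2: W <- D -> M <- S
The empty set is not sufficient: P1 (W <- D -> S) has no collider blocking it and no conditioned non-collider, so it is open.
Try {D}:
  P1: blocked at fork node D ∈ conditioning set.
  P2: blocked at fork node D ∈ conditioning set.
{D} contains no descendant of W and blocks every backdoor path.
No other singleton works — e.g. {E} leaves P1 open — so {D} is the unique smallest valid adjustment set.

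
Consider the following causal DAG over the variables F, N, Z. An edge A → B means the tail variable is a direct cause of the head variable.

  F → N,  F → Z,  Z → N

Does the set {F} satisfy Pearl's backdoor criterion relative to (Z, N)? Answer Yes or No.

Backdoor paths from Z to N (paths whose first edge points into Z):
  P1: Z <- F -> N
Condition 1 (no descendant of Z in the set): holds — descendants of Z are {N}; none are in {F}.
Condition 2 (every backdoor path blocked by {F}):
  P1: blocked at fork node F ∈ conditioning set.
{F} satisfies the backdoor criterion.

Yes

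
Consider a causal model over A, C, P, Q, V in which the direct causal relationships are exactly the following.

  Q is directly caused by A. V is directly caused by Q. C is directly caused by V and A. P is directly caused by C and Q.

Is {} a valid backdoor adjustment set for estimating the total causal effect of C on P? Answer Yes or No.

No

Backdoor paths from C to P (paths whose first edge points into C):
  P1: C <- A -> Q -> P
  P2: C <- V <- Q -> P
Condition 1 (no descendant of C in the set): holds — descendants of C are {P}; none are in {}.
Condition 2 (every backdoor path blocked by {}):
  P1: open — no interior node is in the conditioning set.
  P2: open — no interior node is in the conditioning set.
{} does not satisfy the backdoor criterion.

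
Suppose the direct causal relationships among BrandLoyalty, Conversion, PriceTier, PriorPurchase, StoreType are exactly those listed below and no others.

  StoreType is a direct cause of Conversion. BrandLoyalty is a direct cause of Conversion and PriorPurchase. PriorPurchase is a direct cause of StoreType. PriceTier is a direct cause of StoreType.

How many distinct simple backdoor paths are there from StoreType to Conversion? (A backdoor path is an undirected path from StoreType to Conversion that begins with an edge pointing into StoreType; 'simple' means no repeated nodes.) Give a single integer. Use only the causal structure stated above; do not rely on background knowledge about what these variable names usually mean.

A backdoor path from StoreType to Conversion is any simple undirected path whose first edge points into StoreType (i.e. leaves StoreType via a parent).
Parents of StoreType: {PriceTier, PriorPurchase}.
Enumerating:
  P1: StoreType <- PriorPurchase <- BrandLoyalty -> Conversion
That exhausts the simple backdoor paths. Count: 1.

1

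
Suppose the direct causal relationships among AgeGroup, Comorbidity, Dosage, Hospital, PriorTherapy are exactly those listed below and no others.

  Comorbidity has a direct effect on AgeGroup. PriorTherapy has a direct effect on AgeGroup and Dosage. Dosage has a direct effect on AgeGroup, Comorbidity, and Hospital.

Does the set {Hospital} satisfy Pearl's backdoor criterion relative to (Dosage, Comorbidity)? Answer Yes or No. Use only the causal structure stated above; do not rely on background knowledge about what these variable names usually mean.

Backdoor paths from Dosage to Comorbidity (paths whose first edge points into Dosage):
  P1: Dosage <- PriorTherapy -> AgeGroup <- Comorbidity
Condition 1 (no descendant of Dosage in the set): FAILS — Hospital is a descendant of Dosage.
Condition 2 (every backdoor path blocked by {Hospital}):
  P1: blocked at collider AgeGroup (neither it nor any descendant is in the conditioning set).
{Hospital} does not satisfy the backdoor criterion.

No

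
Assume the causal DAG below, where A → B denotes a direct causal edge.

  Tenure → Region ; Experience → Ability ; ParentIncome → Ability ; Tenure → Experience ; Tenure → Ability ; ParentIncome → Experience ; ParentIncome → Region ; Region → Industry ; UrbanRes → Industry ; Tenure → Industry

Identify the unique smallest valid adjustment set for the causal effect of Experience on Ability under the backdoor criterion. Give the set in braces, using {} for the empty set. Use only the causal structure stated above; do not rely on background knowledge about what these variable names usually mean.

{ParentIncome, Tenure}

Variables eligible for adjustment (non-descendants of Experience, excluding Experience and Ability): {Industry, ParentIncome, Region, Tenure, UrbanRes}.
Backdoor paths from Experience to Ability:
  P1: Experience <- Tenure -> Region <- ParentIncome -> Ability
  P2: Experience <- Tenure -> Industry <- Region <- ParentIncome -> Ability
  P3: Experience <- Tenure -> Ability
  P4: Experience <- ParentIncome -> Region <- Tenure -> Ability
  P5: Experience <- ParentIncome -> Region -> Industry <- Tenure -> Ability
  P6: Experience <- ParentIncome -> Ability
The empty set is not sufficient: P3 (Experience <- Tenure -> Ability) has no collider blocking it and no conditioned non-collider, so it is open.
Try {ParentIncome, Tenure}:
  P1: blocked at fork node Tenure ∈ conditioning set.
  P2: blocked at fork node Tenure ∈ conditioning set.
  P3: blocked at fork node Tenure ∈ conditioning set.
  P4: blocked at fork node ParentIncome ∈ conditioning set.
  P5: blocked at fork node ParentIncome ∈ conditioning set.
  P6: blocked at fork node ParentIncome ∈ conditioning set.
{ParentIncome, Tenure} contains no descendant of Experience and blocks every backdoor path.
Every element of {ParentIncome, Tenure} is needed (dropping ParentIncome leaves P6 open; dropping Tenure leaves P3 open), so no proper subset is valid.
Among all size-2 subsets of the eligible variables, only {ParentIncome, Tenure} blocks every backdoor path, so it is the unique smallest valid adjustment set.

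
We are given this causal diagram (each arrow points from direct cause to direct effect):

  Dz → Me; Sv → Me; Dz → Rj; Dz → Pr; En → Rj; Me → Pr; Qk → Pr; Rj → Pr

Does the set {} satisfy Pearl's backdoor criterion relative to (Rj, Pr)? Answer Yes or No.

Backdoor paths from Rj to Pr (paths whose first edge points into Rj):
  P1: Rj <- Dz -> Me -> Pr
  P2: Rj <- Dz -> Pr
Condition 1 (no descendant of Rj in the set): holds — descendants of Rj are {Pr}; none are in {}.
Condition 2 (every backdoor path blocked by {}):
  P1: open — no interior node is in the conditioning set.
  P2: open — no interior node is in the conditioning set.
{} does not satisfy the backdoor criterion.

No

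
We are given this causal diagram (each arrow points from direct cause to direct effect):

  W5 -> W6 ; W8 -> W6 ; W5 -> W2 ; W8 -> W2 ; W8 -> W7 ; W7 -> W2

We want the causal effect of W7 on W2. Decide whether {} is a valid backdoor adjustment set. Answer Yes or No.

No

Backdoor paths from W7 to W2 (paths whose first edge points into W7):
  P1: W7 <- W8 -> W6 <- W5 -> W2
  P2: W7 <- W8 -> W2
Condition 1 (no descendant of W7 in the set): holds — descendants of W7 are {W2}; none are in {}.
Condition 2 (every backdoor path blocked by {}):
  P1: blocked at collider W6 (neither it nor any descendant is in the conditioning set).
  P2: open — no interior node is in the conditioning set.
{} does not satisfy the backdoor criterion.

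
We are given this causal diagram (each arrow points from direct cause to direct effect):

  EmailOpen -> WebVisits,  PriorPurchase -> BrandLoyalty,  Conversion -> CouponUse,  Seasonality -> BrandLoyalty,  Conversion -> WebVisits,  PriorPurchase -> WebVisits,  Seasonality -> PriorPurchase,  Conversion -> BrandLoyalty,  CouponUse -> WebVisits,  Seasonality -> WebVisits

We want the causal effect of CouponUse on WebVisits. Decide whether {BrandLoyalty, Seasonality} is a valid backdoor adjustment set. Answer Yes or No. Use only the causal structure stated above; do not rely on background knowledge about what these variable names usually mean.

No

Backdoor paths from CouponUse to WebVisits (paths whose first edge points into CouponUse):
  P1: CouponUse <- Conversion -> WebVisits
  P2: CouponUse <- Conversion -> BrandLoyalty <- Seasonality -> PriorPurchase -> WebVisits
  P3: CouponUse <- Conversion -> BrandLoyalty <- Seasonality -> WebVisits
  P4: CouponUse <- Conversion -> BrandLoyalty <- PriorPurchase <- Seasonality -> WebVisits
  P5: CouponUse <- Conversion -> BrandLoyalty <- PriorPurchase -> WebVisits
Condition 1 (no descendant of CouponUse in the set): holds — descendants of CouponUse are {WebVisits}; none are in {BrandLoyalty, Seasonality}.
Condition 2 (every backdoor path blocked by {BrandLoyalty, Seasonality}):
  P1: open — no interior node is in the conditioning set.
  P2: blocked at fork node Seasonality ∈ conditioning set.
  P3: blocked at fork node Seasonality ∈ conditioning set.
  P4: blocked at fork node Seasonality ∈ conditioning set.
  P5: open — collider(s) BrandLoyalty are conditioned on (or have a conditioned descendant) and no non-collider on the path is in the set.
{BrandLoyalty, Seasonality} does not satisfy the backdoor criterion.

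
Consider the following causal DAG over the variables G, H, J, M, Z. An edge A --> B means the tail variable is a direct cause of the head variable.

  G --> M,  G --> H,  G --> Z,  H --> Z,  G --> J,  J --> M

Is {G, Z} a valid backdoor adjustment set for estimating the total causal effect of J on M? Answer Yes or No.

Backdoor paths from J to M (paths whose first edge points into J):
  P1: J <- G -> M
Condition 1 (no descendant of J in the set): holds — descendants of J are {M}; none are in {G, Z}.
Condition 2 (every backdoor path blocked by {G, Z}):
  P1: blocked at fork node G ∈ conditioning set.
{G, Z} satisfies the backdoor criterion.

Yes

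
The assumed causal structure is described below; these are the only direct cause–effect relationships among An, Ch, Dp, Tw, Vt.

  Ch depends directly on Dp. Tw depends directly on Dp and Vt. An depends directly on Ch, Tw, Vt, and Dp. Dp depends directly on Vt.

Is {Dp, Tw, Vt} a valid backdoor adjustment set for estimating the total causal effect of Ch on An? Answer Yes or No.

Backdoor paths from Ch to An (paths whose first edge points into Ch):
  P1: Ch <- Dp <- Vt -> Tw -> An
  P2: Ch <- Dp <- Vt -> An
  P3: Ch <- Dp -> Tw <- Vt -> An
  P4: Ch <- Dp -> Tw -> An
  P5: Ch <- Dp -> An
Condition 1 (no descendant of Ch in the set): holds — descendants of Ch are {An}; none are in {Dp, Tw, Vt}.
Condition 2 (every backdoor path blocked by {Dp, Tw, Vt}):
  P1: blocked at chain node Dp ∈ conditioning set.
  P2: blocked at chain node Dp ∈ conditioning set.
  P3: blocked at fork node Dp ∈ conditioning set.
  P4: blocked at fork node Dp ∈ conditioning set.
  P5: blocked at fork node Dp ∈ conditioning set.
{Dp, Tw, Vt} satisfies the backdoor criterion.

Yes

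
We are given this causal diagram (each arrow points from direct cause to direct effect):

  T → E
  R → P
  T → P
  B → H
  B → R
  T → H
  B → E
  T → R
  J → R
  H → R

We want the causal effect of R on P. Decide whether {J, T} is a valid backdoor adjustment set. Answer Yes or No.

Backdoor paths from R to P (paths whose first edge points into R):
  P1: R <- T -> P
  P2: R <- B -> H <- T -> P
  P3: R <- B -> E <- T -> P
  P4: R <- H <- T -> P
  P5: R <- H <- B -> E <- T -> P
Condition 1 (no descendant of R in the set): holds — descendants of R are {P}; none are in {J, T}.
Condition 2 (every backdoor path blocked by {J, T}):
  P1: blocked at fork node T ∈ conditioning set.
  P2: blocked at collider H (neither it nor any descendant is in the conditioning set).
  P3: blocked at collider E (neither it nor any descendant is in the conditioning set).
  P4: blocked at fork node T ∈ conditioning set.
  P5: blocked at collider E (neither it nor any descendant is in the conditioning set).
{J, T} satisfies the backdoor criterion.

Yes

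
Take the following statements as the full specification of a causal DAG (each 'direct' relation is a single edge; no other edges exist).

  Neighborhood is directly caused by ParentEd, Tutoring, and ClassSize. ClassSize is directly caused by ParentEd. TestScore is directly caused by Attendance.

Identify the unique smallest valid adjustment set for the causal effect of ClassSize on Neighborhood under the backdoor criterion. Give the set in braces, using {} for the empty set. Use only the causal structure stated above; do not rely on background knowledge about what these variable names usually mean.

Variables eligible for adjustment (non-descendants of ClassSize, excluding ClassSize and Neighborhood): {Attendance, ParentEd, TestScore, Tutoring}.
Backdoor paths from ClassSize to Neighborhood:
  P1: ClassSize <- ParentEd -> Neighborhood
The empty set is not sufficient: P1 (ClassSize <- ParentEd -> Neighborhood) has no collider blocking it and no conditioned non-collider, so it is open.
Try {ParentEd}:
  P1: blocked at fork node ParentEd ∈ conditioning set.
{ParentEd} contains no descendant of ClassSize and blocks every backdoor path.
No other singleton works — e.g. {Attendance} leaves P1 open — so {ParentEd} is the unique smallest valid adjustment set.

{ParentEd}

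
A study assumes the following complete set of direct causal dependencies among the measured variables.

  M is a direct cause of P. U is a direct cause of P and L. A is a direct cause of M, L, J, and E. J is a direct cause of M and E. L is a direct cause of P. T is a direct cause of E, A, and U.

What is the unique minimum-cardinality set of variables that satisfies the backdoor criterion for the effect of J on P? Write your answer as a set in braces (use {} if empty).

{A}

Variables eligible for adjustment (non-descendants of J, excluding J and P): {A, L, T, U}.
Backdoor paths from J to P:
  P1: J <- A <- T -> U -> L -> P
  P2: J <- A <- T -> U -> P
  P3: J <- A -> L <- U -> P
  P4: J <- A -> L -> P
  P5: J <- A -> M -> P
  P6: J <- A -> E <- T -> U -> L -> P
  P7: J <- A -> E <- T -> U -> P
The empty set is not sufficient: P1 (J <- A <- T -> U -> L -> P) has no collider blocking it and no conditioned non-collider, so it is open.
Try {A}:
  P1: blocked at chain node A ∈ conditioning set.
  P2: blocked at chain node A ∈ conditioning set.
  P3: blocked at fork node A ∈ conditioning set.
  P4: blocked at fork node A ∈ conditioning set.
  P5: blocked at fork node A ∈ conditioning set.
  P6: blocked at fork node A ∈ conditioning set.
  P7: blocked at fork node A ∈ conditioning set.
{A} contains no descendant of J and blocks every backdoor path.
No other singleton works — e.g. {T} leaves P4 open — so {A} is the unique smallest valid adjustment set.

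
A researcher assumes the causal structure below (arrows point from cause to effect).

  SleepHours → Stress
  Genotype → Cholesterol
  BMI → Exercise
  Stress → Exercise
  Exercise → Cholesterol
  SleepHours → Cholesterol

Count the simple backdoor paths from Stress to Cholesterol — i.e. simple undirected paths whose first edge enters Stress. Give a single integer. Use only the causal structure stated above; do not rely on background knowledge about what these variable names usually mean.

A backdoor path from Stress to Cholesterol is any simple undirected path whose first edge points into Stress (i.e. leaves Stress via a parent).
Parents of Stress: {SleepHours}.
Enumerating:
  P1: Stress <- SleepHours -> Cholesterol
That exhausts the simple backdoor paths. Count: 1.

1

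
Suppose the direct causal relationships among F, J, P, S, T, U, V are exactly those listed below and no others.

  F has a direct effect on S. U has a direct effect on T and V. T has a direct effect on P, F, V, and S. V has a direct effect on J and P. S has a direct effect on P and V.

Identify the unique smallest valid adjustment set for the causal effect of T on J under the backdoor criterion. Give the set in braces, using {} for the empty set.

{U}

Variables eligible for adjustment (non-descendants of T, excluding T and J): {U}.
Backdoor paths from T to J:
  P1: T <- U -> V -> J
The empty set is not sufficient: P1 (T <- U -> V -> J) has no collider blocking it and no conditioned non-collider, so it is open.
Try {U}:
  P1: blocked at fork node U ∈ conditioning set.
{U} contains no descendant of T and blocks every backdoor path.
{U} is the unique smallest valid adjustment set.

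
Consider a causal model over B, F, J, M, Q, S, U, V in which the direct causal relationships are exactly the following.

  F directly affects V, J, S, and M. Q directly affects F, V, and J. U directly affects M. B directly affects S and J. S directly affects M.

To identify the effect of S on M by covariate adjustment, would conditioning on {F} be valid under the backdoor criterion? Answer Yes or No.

Yes

Backdoor paths from S to M (paths whose first edge points into S):
  P1: S <- B -> J <- Q -> F -> M
  P2: S <- B -> J <- Q -> V <- F -> M
  P3: S <- B -> J <- F -> M
  P4: S <- F -> M
Condition 1 (no descendant of S in the set): holds — descendants of S are {M}; none are in {F}.
Condition 2 (every backdoor path blocked by {F}):
  P1: blocked at collider J (neither it nor any descendant is in the conditioning set).
  P2: blocked at collider J (neither it nor any descendant is in the conditioning set).
  P3: blocked at collider J (neither it nor any descendant is in the conditioning set).
  P4: blocked at fork node F ∈ conditioning set.
{F} satisfies the backdoor criterion.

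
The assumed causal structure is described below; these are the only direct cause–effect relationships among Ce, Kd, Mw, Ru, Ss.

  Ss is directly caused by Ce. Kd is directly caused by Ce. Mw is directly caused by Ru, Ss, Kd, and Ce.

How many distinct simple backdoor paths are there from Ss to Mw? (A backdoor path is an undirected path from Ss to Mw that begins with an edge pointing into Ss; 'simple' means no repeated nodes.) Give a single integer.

A backdoor path from Ss to Mw is any simple undirected path whose first edge points into Ss (i.e. leaves Ss via a parent).
Parents of Ss: {Ce}.
Enumerating:
  P1: Ss <- Ce -> Kd -> Mw
  P2: Ss <- Ce -> Mw
That exhausts the simple backdoor paths. Count: 2.

2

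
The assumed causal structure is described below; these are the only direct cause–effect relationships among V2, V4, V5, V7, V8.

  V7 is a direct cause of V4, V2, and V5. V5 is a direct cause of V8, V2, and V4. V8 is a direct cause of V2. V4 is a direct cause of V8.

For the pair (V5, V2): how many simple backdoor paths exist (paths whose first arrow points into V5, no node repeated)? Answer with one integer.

2

A backdoor path from V5 to V2 is any simple undirected path whose first edge points into V5 (i.e. leaves V5 via a parent).
Parents of V5: {V7}.
Enumerating:
  P1: V5 <- V7 -> V4 -> V8 -> V2
  P2: V5 <- V7 -> V2
That exhausts the simple backdoor paths. Count: 2.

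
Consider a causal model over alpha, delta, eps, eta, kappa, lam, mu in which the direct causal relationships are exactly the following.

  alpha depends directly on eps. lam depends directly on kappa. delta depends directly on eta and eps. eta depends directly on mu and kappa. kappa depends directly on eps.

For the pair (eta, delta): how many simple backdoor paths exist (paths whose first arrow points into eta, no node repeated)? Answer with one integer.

A backdoor path from eta to delta is any simple undirected path whose first edge points into eta (i.e. leaves eta via a parent).
Parents of eta: {kappa, mu}.
Enumerating:
  P1: eta <- kappa <- eps -> delta
That exhausts the simple backdoor paths. Count: 1.

1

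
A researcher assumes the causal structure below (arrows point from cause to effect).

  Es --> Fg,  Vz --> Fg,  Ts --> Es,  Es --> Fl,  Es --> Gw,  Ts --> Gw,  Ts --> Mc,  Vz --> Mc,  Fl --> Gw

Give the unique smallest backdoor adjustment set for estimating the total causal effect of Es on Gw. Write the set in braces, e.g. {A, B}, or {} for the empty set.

{Ts}

Variables eligible for adjustment (non-descendants of Es, excluding Es and Gw): {Mc, Ts, Vz}.
Backdoor paths from Es to Gw:
  P1: Es <- Ts -> Gw
The empty set is not sufficient: P1 (Es <- Ts -> Gw) has no collider blocking it and no conditioned non-collider, so it is open.
Try {Ts}:
  P1: blocked at fork node Ts ∈ conditioning set.
{Ts} contains no descendant of Es and blocks every backdoor path.
No other singleton works — e.g. {Vz} leaves P1 open — so {Ts} is the unique smallest valid adjustment set.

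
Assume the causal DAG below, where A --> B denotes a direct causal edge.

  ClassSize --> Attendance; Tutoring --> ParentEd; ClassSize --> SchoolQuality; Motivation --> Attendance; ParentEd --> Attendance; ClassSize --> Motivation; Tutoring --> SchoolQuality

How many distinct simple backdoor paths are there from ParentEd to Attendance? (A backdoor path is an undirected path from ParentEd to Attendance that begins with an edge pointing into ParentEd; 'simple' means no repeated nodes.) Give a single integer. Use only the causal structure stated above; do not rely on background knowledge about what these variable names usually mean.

2

A backdoor path from ParentEd to Attendance is any simple undirected path whose first edge points into ParentEd (i.e. leaves ParentEd via a parent).
Parents of ParentEd: {Tutoring}.
Enumerating:
  P1: ParentEd <- Tutoring -> SchoolQuality <- ClassSize -> Motivation -> Attendance
  P2: ParentEd <- Tutoring -> SchoolQuality <- ClassSize -> Attendance
That exhausts the simple backdoor paths. Count: 2.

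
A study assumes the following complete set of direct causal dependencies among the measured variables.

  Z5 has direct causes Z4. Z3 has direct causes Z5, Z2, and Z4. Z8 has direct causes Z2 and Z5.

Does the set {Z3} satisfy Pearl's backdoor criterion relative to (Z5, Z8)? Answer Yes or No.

No

Backdoor paths from Z5 to Z8 (paths whose first edge points into Z5):
  P1: Z5 <- Z4 -> Z3 <- Z2 -> Z8
Condition 1 (no descendant of Z5 in the set): FAILS — Z3 is a descendant of Z5.
Condition 2 (every backdoor path blocked by {Z3}):
  P1: open — collider(s) Z3 are conditioned on (or have a conditioned descendant) and no non-collider on the path is in the set.
{Z3} does not satisfy the backdoor criterion.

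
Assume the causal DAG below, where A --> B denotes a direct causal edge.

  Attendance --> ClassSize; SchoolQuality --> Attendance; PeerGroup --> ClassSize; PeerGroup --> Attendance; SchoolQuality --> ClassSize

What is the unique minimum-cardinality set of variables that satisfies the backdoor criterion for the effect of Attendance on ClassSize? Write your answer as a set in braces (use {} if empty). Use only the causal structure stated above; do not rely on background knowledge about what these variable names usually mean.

{PeerGroup, SchoolQuality}

Variables eligible for adjustment (non-descendants of Attendance, excluding Attendance and ClassSize): {PeerGroup, SchoolQuality}.
Backdoor paths from Attendance to ClassSize:
  P1: Attendance <- SchoolQuality -> ClassSize
  P2: Attendance <- PeerGroup -> ClassSize
The empty set is not sufficient: P1 (Attendance <- SchoolQuality -> ClassSize) has no collider blocking it and no conditioned non-collider, so it is open.
Try {PeerGroup, SchoolQuality}:
  P1: blocked at fork node SchoolQuality ∈ conditioning set.
  P2: blocked at fork node PeerGroup ∈ conditioning set.
{PeerGroup, SchoolQuality} contains no descendant of Attendance and blocks every backdoor path.
Every element of {PeerGroup, SchoolQuality} is needed (dropping PeerGroup leaves P2 open; dropping SchoolQuality leaves P1 open), so no proper subset is valid.
Among all size-2 subsets of the eligible variables, only {PeerGroup, SchoolQuality} blocks every backdoor path, so it is the unique smallest valid adjustment set.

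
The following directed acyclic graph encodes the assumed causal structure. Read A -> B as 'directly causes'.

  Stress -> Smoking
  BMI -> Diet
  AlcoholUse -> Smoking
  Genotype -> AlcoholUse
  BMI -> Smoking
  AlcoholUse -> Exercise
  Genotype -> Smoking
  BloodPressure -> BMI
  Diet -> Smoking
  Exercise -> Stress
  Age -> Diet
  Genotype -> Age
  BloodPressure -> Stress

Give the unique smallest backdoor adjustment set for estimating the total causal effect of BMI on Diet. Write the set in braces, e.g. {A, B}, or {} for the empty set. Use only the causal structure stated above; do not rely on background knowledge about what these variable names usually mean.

Variables eligible for adjustment (non-descendants of BMI, excluding BMI and Diet): {Age, AlcoholUse, BloodPressure, Exercise, Genotype, Stress}.
Backdoor paths from BMI to Diet:
  P1: BMI <- BloodPressure -> Stress <- Exercise <- AlcoholUse <- Genotype -> Age -> Diet
  P2: BMI <- BloodPressure -> Stress <- Exercise <- AlcoholUse <- Genotype -> Smoking <- Diet
  P3: BMI <- BloodPressure -> Stress <- Exercise <- AlcoholUse -> Smoking <- Genotype -> Age -> Diet
  P4: BMI <- BloodPressure -> Stress <- Exercise <- AlcoholUse -> Smoking <- Diet
  P5: BMI <- BloodPressure -> Stress -> Smoking <- Genotype -> Age -> Diet
  P6: BMI <- BloodPressure -> Stress -> Smoking <- AlcoholUse <- Genotype -> Age -> Diet
  P7: BMI <- BloodPressure -> Stress -> Smoking <- Diet
Each backdoor path contains an unconditioned collider, so every path is already blocked with the empty conditioning set:
  P1: blocked at collider Stress (neither it nor any descendant is in the conditioning set).
  P2: blocked at collider Stress (neither it nor any descendant is in the conditioning set).
  P3: blocked at collider Stress (neither it nor any descendant is in the conditioning set).
  P4: blocked at collider Stress (neither it nor any descendant is in the conditioning set).
  P5: blocked at collider Smoking (neither it nor any descendant is in the conditioning set).
  P6: blocked at collider Smoking (neither it nor any descendant is in the conditioning set).
  P7: blocked at collider Smoking (neither it nor any descendant is in the conditioning set).
The empty set is therefore the unique smallest valid set.

{}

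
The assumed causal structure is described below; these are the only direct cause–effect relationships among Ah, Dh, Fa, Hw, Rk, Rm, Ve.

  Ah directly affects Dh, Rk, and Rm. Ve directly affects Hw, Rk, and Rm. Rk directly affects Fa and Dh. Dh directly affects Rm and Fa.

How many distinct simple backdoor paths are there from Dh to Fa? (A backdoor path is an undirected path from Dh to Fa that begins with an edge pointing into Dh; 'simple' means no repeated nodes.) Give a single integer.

A backdoor path from Dh to Fa is any simple undirected path whose first edge points into Dh (i.e. leaves Dh via a parent).
Parents of Dh: {Ah, Rk}.
Enumerating:
  P1: Dh <- Ah -> Rk -> Fa
  P2: Dh <- Ah -> Rm <- Ve -> Rk -> Fa
  P3: Dh <- Rk -> Fa
That exhausts the simple backdoor paths. Count: 3.

3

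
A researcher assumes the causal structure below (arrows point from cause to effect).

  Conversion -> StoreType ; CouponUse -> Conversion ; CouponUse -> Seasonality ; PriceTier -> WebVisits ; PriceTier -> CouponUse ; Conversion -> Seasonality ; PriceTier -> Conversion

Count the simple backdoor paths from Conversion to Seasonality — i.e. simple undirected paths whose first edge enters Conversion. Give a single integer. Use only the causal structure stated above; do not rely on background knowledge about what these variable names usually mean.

A backdoor path from Conversion to Seasonality is any simple undirected path whose first edge points into Conversion (i.e. leaves Conversion via a parent).
Parents of Conversion: {CouponUse, PriceTier}.
Enumerating:
  P1: Conversion <- PriceTier -> CouponUse -> Seasonality
  P2: Conversion <- CouponUse -> Seasonality
That exhausts the simple backdoor paths. Count: 2.

2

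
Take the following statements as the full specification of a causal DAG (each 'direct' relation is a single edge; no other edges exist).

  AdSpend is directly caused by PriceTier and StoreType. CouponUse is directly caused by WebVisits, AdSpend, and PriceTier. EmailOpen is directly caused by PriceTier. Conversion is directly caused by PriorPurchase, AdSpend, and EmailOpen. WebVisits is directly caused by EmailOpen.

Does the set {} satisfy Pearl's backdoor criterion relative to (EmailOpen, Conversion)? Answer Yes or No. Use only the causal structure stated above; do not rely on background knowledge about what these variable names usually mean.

No

Backdoor paths from EmailOpen to Conversion (paths whose first edge points into EmailOpen):
  P1: EmailOpen <- PriceTier -> AdSpend -> Conversion
  P2: EmailOpen <- PriceTier -> CouponUse <- AdSpend -> Conversion
Condition 1 (no descendant of EmailOpen in the set): holds — descendants of EmailOpen are {Conversion, CouponUse, WebVisits}; none are in {}.
Condition 2 (every backdoor path blocked by {}):
  P1: open — no interior node is in the conditioning set.
  P2: blocked at collider CouponUse (neither it nor any descendant is in the conditioning set).
{} does not satisfy the backdoor criterion.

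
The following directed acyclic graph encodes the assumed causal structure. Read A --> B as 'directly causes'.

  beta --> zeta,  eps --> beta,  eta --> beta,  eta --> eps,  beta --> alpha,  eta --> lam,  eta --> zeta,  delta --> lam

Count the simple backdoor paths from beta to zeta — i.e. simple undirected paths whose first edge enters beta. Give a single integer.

A backdoor path from beta to zeta is any simple undirected path whose first edge points into beta (i.e. leaves beta via a parent).
Parents of beta: {eps, eta}.
Enumerating:
  P1: beta <- eta -> zeta
  P2: beta <- eps <- eta -> zeta
That exhausts the simple backdoor paths. Count: 2.

2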